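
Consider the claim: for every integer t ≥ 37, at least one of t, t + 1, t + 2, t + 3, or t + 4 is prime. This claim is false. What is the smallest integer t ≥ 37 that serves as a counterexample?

We need the least integer t ≥ 37 for which t, t + 1, t + 2, t + 3, t + 4 are all composite.
For t = 37, 38, 39, 40, …, 45, 46, 47 the conclusion holds.
t = 48: 48 = 2 × 24; 49 = 7 × 7; 50 = 2 × 25; 51 = 3 × 17; 52 = 2 × 26 — all composite.
Thus t = 48 disproves the claim, and no smaller t works.

t = 48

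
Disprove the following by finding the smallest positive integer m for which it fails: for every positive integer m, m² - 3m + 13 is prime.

m = 12

We need the least positive integer m for which m² - 3m + 13 is not prime.
For m = 1, 2, 3, 4, …, 9, 10, 11 the conclusion holds.
m = 12: m² - 3m + 13 = 121 = 11 × 11, composite.
Hence m = 12 is a counterexample.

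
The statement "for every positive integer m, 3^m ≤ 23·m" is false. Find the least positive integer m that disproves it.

A counterexample is any positive integer m such that 3^m > 23·m; we check each in order.
The first 4 eligible values, up to m = 4, all satisfy the conclusion.
m = 5: 3^m = 243 and 23·m = 115, so 243 > 115.

m = 5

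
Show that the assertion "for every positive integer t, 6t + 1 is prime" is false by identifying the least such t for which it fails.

t = 4

We need the least positive integer t for which 6t + 1 is not prime.
For t = 1, 2, 3 the conclusion holds.
t = 4: 6t + 1 = 25 = 5 × 5, composite.
Hence t = 4 is a counterexample.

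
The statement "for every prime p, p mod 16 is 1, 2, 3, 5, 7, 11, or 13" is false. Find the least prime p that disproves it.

p = 31

Check each prime p in order until the claim fails.
For p = 2, 3, 5, 7, 11, 13, 17, 19, 23, 29 the conclusion holds.
p = 31: 31 mod 16 = 15 — not in {1, 2, 3, 5, 7, 11, 13}.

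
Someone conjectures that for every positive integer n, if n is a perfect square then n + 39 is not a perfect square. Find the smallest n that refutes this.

For n = 1, 4, 9, 16 the conclusion holds.
n = 25: 25 = 5² and 25 + 39 = 64 = 8².
So n = 25 is the smallest counterexample.

n = 25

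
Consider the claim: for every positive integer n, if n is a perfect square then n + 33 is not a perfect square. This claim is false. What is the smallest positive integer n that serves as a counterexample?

n = 16

A counterexample is any positive integer n such that n is a perfect square but n + 33 is a perfect square; we check each in order.
For n = 1, 4, 9 the conclusion holds.
n = 16: 16 = 4² and 16 + 33 = 49 = 7².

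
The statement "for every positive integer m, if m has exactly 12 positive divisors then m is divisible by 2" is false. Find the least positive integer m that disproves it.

The first 24 eligible values, up to m = 308, all satisfy the conclusion.
m = 315: τ(315) = 12; 315 mod 2 = 1.

m = 315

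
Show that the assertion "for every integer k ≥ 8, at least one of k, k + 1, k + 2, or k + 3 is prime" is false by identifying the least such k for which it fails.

Check each integer k ≥ 8 in order until k, k + 1, k + 2, k + 3 are all composite.
The first 16 eligible values, up to k = 23, all satisfy the conclusion.
k = 24: 24 = 2 × 12; 25 = 5 × 5; 26 = 2 × 13; 27 = 3 × 9 — all composite.

k = 24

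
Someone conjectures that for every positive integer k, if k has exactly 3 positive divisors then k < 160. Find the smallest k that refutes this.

Check each positive integer k in order until k has exactly 3 positive divisors but the claim fails.
For k = 4, 9, 25, 49, 121 the conclusion holds.
k = 169: τ(169) = 3; 169 ≥ 160.

k = 169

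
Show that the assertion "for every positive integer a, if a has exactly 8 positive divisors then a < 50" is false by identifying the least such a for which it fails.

We need the least positive integer a for which a has exactly 8 positive divisors but the claim fails.
a = 24: τ(24) = 8; 24 < 50.
a = 30: τ(30) = 8; 30 < 50.
a = 40: τ(40) = 8; 40 < 50.
a = 42: τ(42) = 8; 42 < 50.
a = 54: τ(54) = 8; 54 ≥ 50.

a = 54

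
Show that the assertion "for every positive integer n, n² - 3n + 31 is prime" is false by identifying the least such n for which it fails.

We need the least positive integer n for which n² - 3n + 31 is not prime.
n = 1: n² - 3n + 31 = 29, prime.
n = 2: n² - 3n + 31 = 29, prime.
n = 3: n² - 3n + 31 = 31, prime.
n = 4: n² - 3n + 31 = 35 = 5 × 7, composite.
Hence n = 4 is a counterexample.

n = 4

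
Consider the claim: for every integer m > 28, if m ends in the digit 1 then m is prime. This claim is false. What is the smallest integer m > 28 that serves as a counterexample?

We need the least integer m > 28 for which m ends in the digit 1 but m is not prime.
m = 31: 31 ends in 1 and is prime.
m = 41: 41 ends in 1 and is prime.
m = 51: 51 ends in 1; 51 = 3 × 17, composite.

m = 51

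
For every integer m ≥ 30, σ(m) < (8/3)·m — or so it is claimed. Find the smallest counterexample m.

m = 60

For m = 30, 31, 32, 33, …, 57, 58, 59 the conclusion holds.
m = 60: σ(60) = 168; 168 ≥ 160.
Thus m = 60 disproves the claim, and no smaller m works.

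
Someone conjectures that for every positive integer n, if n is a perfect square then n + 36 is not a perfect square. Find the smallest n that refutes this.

n = 64

Check each positive integer n in order until n is a perfect square but n + 36 is a perfect square.
n = 1: 1 + 36 = 37, not a perfect square.
n = 4: 4 + 36 = 40, not a perfect square.
n = 9: 9 + 36 = 45, not a perfect square.
n = 16: 16 + 36 = 52, not a perfect square.
n = 25: 25 + 36 = 61, not a perfect square.
n = 36: 36 + 36 = 72, not a perfect square.
n = 49: 49 + 36 = 85, not a perfect square.
n = 64: 64 = 8² and 64 + 36 = 100 = 10².
So n = 64 is the smallest counterexample.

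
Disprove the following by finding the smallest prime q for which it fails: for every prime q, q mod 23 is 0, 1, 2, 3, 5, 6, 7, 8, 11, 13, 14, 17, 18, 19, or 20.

q = 61

A counterexample is any prime q such that the claim fails; we check each in order.
For q = 2, 3, 5, 7, …, 47, 53, 59 the conclusion holds.
q = 61: 61 mod 23 = 15 — not in {0, 1, 2, 3, 5, 6, 7, 8, 11, 13, 14, 17, 18, 19, 20}.
Thus q = 61 disproves the claim, and no smaller q works.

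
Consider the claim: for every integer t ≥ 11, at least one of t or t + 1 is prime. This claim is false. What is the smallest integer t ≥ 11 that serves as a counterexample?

For t = 11, 12, 13 the conclusion holds.
t = 14: 14 = 2 × 7; 15 = 3 × 5 — both composite.

t = 14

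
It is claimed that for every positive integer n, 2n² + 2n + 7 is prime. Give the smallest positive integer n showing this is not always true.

The first 5 eligible values, up to n = 5, all satisfy the conclusion.
n = 6: 2n² + 2n + 7 = 91 = 7 × 13, composite.
Thus n = 6 disproves the claim, and no smaller n works.

n = 6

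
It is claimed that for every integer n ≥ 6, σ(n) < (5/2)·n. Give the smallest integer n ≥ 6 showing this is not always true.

We need the least integer n ≥ 6 for which the claim fails.
For n = 6, 7, 8, 9, …, 21, 22, 23 the conclusion holds.
n = 24: σ(24) = 60; 60 ≥ 60.
So n = 24 is the smallest counterexample.

n = 24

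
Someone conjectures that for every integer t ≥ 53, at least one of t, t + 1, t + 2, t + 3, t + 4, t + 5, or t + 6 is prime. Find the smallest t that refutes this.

A counterexample is any integer t ≥ 53 such that t, t + 1, t + 2, t + 3, t + 4, t + 5, t + 6 are all composite; we check each in order.
For t = 53, 54, 55, 56, …, 87, 88, 89 the conclusion holds.
t = 90: 90 = 2 × 45; 91 = 7 × 13; 92 = 2 × 46; 93 = 3 × 31; 94 = 2 × 47; 95 = 5 × 19; 96 = 2 × 48 — all composite.
Hence t = 90 is a counterexample.

t = 90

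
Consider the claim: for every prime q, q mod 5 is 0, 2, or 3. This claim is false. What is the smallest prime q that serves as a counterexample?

We need the least prime q for which the claim fails.
For q = 2, 3, 5, 7 the conclusion holds.
q = 11: 11 mod 5 = 1 — not in {0, 2, 3}.

q = 11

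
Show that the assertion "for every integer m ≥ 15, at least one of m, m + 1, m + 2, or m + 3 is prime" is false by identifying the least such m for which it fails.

We need the least integer m ≥ 15 for which m, m + 1, m + 2, m + 3 are all composite.
For m = 15, 16, 17, 18, 19, 20, 21, 22, 23 the conclusion holds.
m = 24: 24 = 2 × 12; 25 = 5 × 5; 26 = 2 × 13; 27 = 3 × 9 — all composite.
So m = 24 is the smallest counterexample.

m = 24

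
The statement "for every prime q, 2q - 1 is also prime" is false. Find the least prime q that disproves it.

q = 5

A counterexample is any prime q such that 2q - 1 is not prime; we check each in order.
q = 2: 2q - 1 = 3, prime.
q = 3: 2q - 1 = 5, prime.
q = 5: 2q - 1 = 9 = 3 × 3, not prime.
So q = 5 is the smallest counterexample.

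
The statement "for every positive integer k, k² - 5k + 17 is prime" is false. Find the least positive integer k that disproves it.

Check each positive integer k in order until k² - 5k + 17 is not prime.
The first 12 eligible values, up to k = 12, all satisfy the conclusion.
k = 13: k² - 5k + 17 = 121 = 11 × 11, composite.
Thus k = 13 disproves the claim, and no smaller k works.

k = 13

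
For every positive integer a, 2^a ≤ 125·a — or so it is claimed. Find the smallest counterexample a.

a = 11

We need the least positive integer a for which 2^a > 125·a.
For a = 1, 2, 3, 4, 5, 6, 7, 8, 9, 10 the conclusion holds.
a = 11: 2^a = 2048 and 125·a = 1375, so 2048 > 1375.
So a = 11 is the smallest counterexample.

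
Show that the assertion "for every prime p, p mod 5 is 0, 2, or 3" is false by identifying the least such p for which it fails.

Check each prime p in order until the claim fails.
The first 4 eligible values, up to p = 7, all satisfy the conclusion.
p = 11: 11 mod 5 = 1 — not in {0, 2, 3}.

p = 11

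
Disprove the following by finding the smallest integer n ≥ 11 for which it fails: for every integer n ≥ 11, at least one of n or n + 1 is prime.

n = 14

Check each integer n ≥ 11 in order until n, n + 1 are both composite.
n = 11: 11 is prime.
n = 12: 13 is prime.
n = 13: 13 is prime.
n = 14: 14 = 2 × 7; 15 = 3 × 5 — both composite.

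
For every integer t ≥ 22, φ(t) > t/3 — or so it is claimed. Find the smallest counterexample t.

t = 24

For t = 22, 23 the conclusion holds.
t = 24: φ(24) = 8 and 24/3 = 8, so φ(24) ≤ 24/3.
So t = 24 is the smallest counterexample.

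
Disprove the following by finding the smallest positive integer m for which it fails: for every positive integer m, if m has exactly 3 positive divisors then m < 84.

m = 121

We need the least positive integer m for which m has exactly 3 positive divisors but the claim fails.
For m = 4, 9, 25, 49 the conclusion holds.
m = 121: τ(121) = 3; 121 ≥ 84.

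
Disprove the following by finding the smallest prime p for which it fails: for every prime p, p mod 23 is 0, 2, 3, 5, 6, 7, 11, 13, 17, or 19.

For p = 2, 3, 5, 7, 11, 13, 17, 19, 23, 29 the conclusion holds.
p = 31: 31 mod 23 = 8 — not in {0, 2, 3, 5, 6, 7, 11, 13, 17, 19}.

p = 31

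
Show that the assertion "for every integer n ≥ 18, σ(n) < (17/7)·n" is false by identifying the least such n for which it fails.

n = 18: σ(18) = 39; 39 < 306/7.
n = 19: σ(19) = 20; 20 < 323/7.
n = 20: σ(20) = 42; 42 < 340/7.
n = 21: σ(21) = 32; 32 < 51.
n = 22: σ(22) = 36; 36 < 374/7.
n = 23: σ(23) = 24; 24 < 391/7.
n = 24: σ(24) = 60; 60 ≥ 408/7.

n = 24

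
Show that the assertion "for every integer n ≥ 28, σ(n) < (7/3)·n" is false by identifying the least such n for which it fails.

n = 30

A counterexample is any integer n ≥ 28 such that the claim fails; we check each in order.
For n = 28, 29 the conclusion holds.
n = 30: σ(30) = 72; 72 ≥ 70.
Hence n = 30 is a counterexample.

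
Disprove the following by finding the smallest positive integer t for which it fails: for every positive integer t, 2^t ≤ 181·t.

t = 11

For t = 1, 2, 3, 4, 5, 6, 7, 8, 9, 10 the conclusion holds.
t = 11: 2^t = 2048 and 181·t = 1991, so 2048 > 1991.
So t = 11 is the smallest counterexample.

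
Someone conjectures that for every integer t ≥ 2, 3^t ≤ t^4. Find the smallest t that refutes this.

t = 8

The first 6 eligible values, up to t = 7, all satisfy the conclusion.
t = 8: 3^t = 6561 and t^4 = 4096, so 6561 > 4096.
So t = 8 is the smallest counterexample.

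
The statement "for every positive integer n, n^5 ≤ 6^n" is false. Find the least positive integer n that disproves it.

A counterexample is any positive integer n such that n^5 > 6^n; we check each in order.
n = 1: n^5 = 1 and 6^n = 6, so 1 ≤ 6.
n = 2: n^5 = 32 and 6^n = 36, so 32 ≤ 36.
n = 3: n^5 = 243 and 6^n = 216, so 243 > 216.

n = 3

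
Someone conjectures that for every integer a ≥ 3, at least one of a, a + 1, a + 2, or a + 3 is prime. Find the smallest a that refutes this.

a = 24

We need the least integer a ≥ 3 for which a, a + 1, a + 2, a + 3 are all composite.
The first 21 eligible values, up to a = 23, all satisfy the conclusion.
a = 24: 24 = 2 × 12; 25 = 5 × 5; 26 = 2 × 13; 27 = 3 × 9 — all composite.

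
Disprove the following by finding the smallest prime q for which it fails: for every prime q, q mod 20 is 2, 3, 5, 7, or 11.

q = 13

A counterexample is any prime q such that the claim fails; we check each in order.
q = 2: 2 mod 20 = 2.
q = 3: 3 mod 20 = 3.
q = 5: 5 mod 20 = 5.
q = 7: 7 mod 20 = 7.
q = 11: 11 mod 20 = 11.
q = 13: 13 mod 20 = 13 — not in {2, 3, 5, 7, 11}.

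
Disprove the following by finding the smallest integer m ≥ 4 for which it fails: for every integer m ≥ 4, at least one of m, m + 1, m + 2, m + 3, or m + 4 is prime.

Check each integer m ≥ 4 in order until m, m + 1, m + 2, m + 3, m + 4 are all composite.
The first 20 eligible values, up to m = 23, all satisfy the conclusion.
m = 24: 24 = 2 × 12; 25 = 5 × 5; 26 = 2 × 13; 27 = 3 × 9; 28 = 2 × 14 — all composite.
So m = 24 is the smallest counterexample.

m = 24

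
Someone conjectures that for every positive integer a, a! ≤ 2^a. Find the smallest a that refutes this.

We need the least positive integer a for which a! > 2^a.
a = 1: a! = 1 and 2^a = 2, so 1 ≤ 2.
a = 2: a! = 2 and 2^a = 4, so 2 ≤ 4.
a = 3: a! = 6 and 2^a = 8, so 6 ≤ 8.
a = 4: a! = 24 and 2^a = 16, so 24 > 16.
So a = 4 is the smallest counterexample.

a = 4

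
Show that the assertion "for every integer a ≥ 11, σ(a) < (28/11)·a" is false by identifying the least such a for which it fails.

a = 48

A counterexample is any integer a ≥ 11 such that the claim fails; we check each in order.
For a = 11, 12, 13, 14, …, 45, 46, 47 the conclusion holds.
a = 48: σ(48) = 124; 124 ≥ 1344/11.
So a = 48 is the smallest counterexample.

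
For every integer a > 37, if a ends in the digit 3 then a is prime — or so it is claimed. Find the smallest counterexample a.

We need the least integer a > 37 for which a ends in the digit 3 but a is not prime.
a = 43: 43 ends in 3 and is prime.
a = 53: 53 ends in 3 and is prime.
a = 63: 63 ends in 3; 63 = 3 × 21, composite.
So a = 63 is the smallest counterexample.

a = 63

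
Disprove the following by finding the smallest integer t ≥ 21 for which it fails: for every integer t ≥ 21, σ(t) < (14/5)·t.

A counterexample is any integer t ≥ 21 such that the claim fails; we check each in order.
For t = 21, 22, 23, 24, …, 57, 58, 59 the conclusion holds.
t = 60: σ(60) = 168; 168 ≥ 168.
So t = 60 is the smallest counterexample.

t = 60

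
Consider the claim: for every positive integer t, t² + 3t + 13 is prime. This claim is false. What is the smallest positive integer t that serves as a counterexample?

t = 9

Check each positive integer t in order until t² + 3t + 13 is not prime.
For t = 1, 2, 3, 4, 5, 6, 7, 8 the conclusion holds.
t = 9: t² + 3t + 13 = 121 = 11 × 11, composite.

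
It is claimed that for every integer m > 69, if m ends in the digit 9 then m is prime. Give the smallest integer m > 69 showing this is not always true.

m = 99

For m = 79, 89 the conclusion holds.
m = 99: 99 ends in 9; 99 = 3 × 33, composite.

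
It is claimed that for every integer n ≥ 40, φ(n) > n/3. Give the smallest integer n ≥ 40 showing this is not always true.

n = 42

For n = 40, 41 the conclusion holds.
n = 42: φ(42) = 12 and 42/3 = 14, so φ(42) ≤ 42/3.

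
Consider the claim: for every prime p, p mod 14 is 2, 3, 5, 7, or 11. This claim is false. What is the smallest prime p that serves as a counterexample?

p = 13

We need the least prime p for which the claim fails.
The first 5 eligible values, up to p = 11, all satisfy the conclusion.
p = 13: 13 mod 14 = 13 — not in {2, 3, 5, 7, 11}.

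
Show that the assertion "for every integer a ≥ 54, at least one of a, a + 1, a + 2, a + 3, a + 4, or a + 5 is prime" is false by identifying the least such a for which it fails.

a = 90

We need the least integer a ≥ 54 for which a, a + 1, a + 2, a + 3, a + 4, a + 5 are all composite.
The first 36 eligible values, up to a = 89, all satisfy the conclusion.
a = 90: 90 = 2 × 45; 91 = 7 × 13; 92 = 2 × 46; 93 = 3 × 31; 94 = 2 × 47; 95 = 5 × 19 — all composite.
So a = 90 is the smallest counterexample.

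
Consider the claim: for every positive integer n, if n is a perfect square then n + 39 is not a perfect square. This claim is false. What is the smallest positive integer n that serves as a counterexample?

n = 1: 1 + 39 = 40, not a perfect square.
n = 4: 4 + 39 = 43, not a perfect square.
n = 9: 9 + 39 = 48, not a perfect square.
n = 16: 16 + 39 = 55, not a perfect square.
n = 25: 25 = 5² and 25 + 39 = 64 = 8².

n = 25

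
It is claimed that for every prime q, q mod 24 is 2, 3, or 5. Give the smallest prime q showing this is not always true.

q = 7

A counterexample is any prime q such that the claim fails; we check each in order.
q = 2: 2 mod 24 = 2.
q = 3: 3 mod 24 = 3.
q = 5: 5 mod 24 = 5.
q = 7: 7 mod 24 = 7 — not in {2, 3, 5}.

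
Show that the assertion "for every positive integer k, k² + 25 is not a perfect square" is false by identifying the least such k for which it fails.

The first 11 eligible values, up to k = 11, all satisfy the conclusion.
k = 12: 12² + 25 = 169 = 13², a perfect square.

k = 12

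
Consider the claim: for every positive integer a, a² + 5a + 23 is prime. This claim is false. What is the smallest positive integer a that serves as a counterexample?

For a = 1, 2, 3, 4, …, 11, 12, 13 the conclusion holds.
a = 14: a² + 5a + 23 = 289 = 17 × 17, composite.

a = 14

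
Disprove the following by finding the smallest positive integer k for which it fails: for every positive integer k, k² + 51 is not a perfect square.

k = 7

We need the least positive integer k for which k² + 51 is a perfect square.
k = 1: 1² + 51 = 52, not a perfect square.
k = 2: 2² + 51 = 55, not a perfect square.
k = 3: 3² + 51 = 60, not a perfect square.
k = 4: 4² + 51 = 67, not a perfect square.
k = 5: 5² + 51 = 76, not a perfect square.
k = 6: 6² + 51 = 87, not a perfect square.
k = 7: 7² + 51 = 100 = 10², a perfect square.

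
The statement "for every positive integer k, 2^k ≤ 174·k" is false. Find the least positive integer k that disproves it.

Check each positive integer k in order until 2^k > 174·k.
The first 10 eligible values, up to k = 10, all satisfy the conclusion.
k = 11: 2^k = 2048 and 174·k = 1914, so 2048 > 1914.
So k = 11 is the smallest counterexample.

k = 11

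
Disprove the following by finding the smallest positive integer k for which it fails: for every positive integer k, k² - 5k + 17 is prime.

Check each positive integer k in order until k² - 5k + 17 is not prime.
The first 12 eligible values, up to k = 12, all satisfy the conclusion.
k = 13: k² - 5k + 17 = 121 = 11 × 11, composite.
So k = 13 is the smallest counterexample.

k = 13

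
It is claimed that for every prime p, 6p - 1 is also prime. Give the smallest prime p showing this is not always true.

p = 11

A counterexample is any prime p such that 6p - 1 is not prime; we check each in order.
The first 4 eligible values, up to p = 7, all satisfy the conclusion.
p = 11: 6p - 1 = 65 = 5 × 13, not prime.
So p = 11 is the smallest counterexample.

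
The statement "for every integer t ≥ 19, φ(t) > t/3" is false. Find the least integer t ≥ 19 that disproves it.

We need the least integer t ≥ 19 for which the claim fails.
The first 5 eligible values, up to t = 23, all satisfy the conclusion.
t = 24: φ(24) = 8 and 24/3 = 8, so φ(24) ≤ 24/3.
So t = 24 is the smallest counterexample.

t = 24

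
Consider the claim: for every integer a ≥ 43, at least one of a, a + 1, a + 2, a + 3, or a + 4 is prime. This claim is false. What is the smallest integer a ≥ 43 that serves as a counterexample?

a = 48

We need the least integer a ≥ 43 for which a, a + 1, a + 2, a + 3, a + 4 are all composite.
For a = 43, 44, 45, 46, 47 the conclusion holds.
a = 48: 48 = 2 × 24; 49 = 7 × 7; 50 = 2 × 25; 51 = 3 × 17; 52 = 2 × 26 — all composite.
Hence a = 48 is a counterexample.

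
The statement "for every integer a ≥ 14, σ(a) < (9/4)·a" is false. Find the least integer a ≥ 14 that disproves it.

For a = 14, 15, 16, 17, 18, 19, 20, 21, 22, 23 the conclusion holds.
a = 24: σ(24) = 60; 60 ≥ 54.
Hence a = 24 is a counterexample.

a = 24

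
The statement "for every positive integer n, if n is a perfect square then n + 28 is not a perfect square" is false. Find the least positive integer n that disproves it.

n = 36

A counterexample is any positive integer n such that n is a perfect square but n + 28 is a perfect square; we check each in order.
The first 5 eligible values, up to n = 25, all satisfy the conclusion.
n = 36: 36 = 6² and 36 + 28 = 64 = 8².
So n = 36 is the smallest counterexample.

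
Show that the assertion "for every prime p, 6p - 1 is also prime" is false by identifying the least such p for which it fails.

Check each prime p in order until 6p - 1 is not prime.
The first 4 eligible values, up to p = 7, all satisfy the conclusion.
p = 11: 6p - 1 = 65 = 5 × 13, not prime.
Thus p = 11 disproves the claim, and no smaller p works.

p = 11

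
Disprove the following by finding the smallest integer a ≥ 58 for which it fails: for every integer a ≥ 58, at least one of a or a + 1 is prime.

A counterexample is any integer a ≥ 58 such that a, a + 1 are both composite; we check each in order.
For a = 58, 59, 60, 61 the conclusion holds.
a = 62: 62 = 2 × 31; 63 = 3 × 21 — both composite.

a = 62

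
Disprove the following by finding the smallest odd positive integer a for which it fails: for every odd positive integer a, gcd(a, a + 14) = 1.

a = 7

We need the least odd positive integer a for which gcd(a, a + 14) > 1.
a = 1: gcd(1, 15) = 1.
a = 3: gcd(3, 17) = 1.
a = 5: gcd(5, 19) = 1.
a = 7: gcd(7, 21) = 7.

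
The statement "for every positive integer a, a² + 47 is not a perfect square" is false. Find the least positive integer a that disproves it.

a = 23

For a = 1, 2, 3, 4, …, 20, 21, 22 the conclusion holds.
a = 23: 23² + 47 = 576 = 24², a perfect square.
Thus a = 23 disproves the claim, and no smaller a works.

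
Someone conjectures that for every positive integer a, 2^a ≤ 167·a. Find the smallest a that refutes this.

a = 11

The first 10 eligible values, up to a = 10, all satisfy the conclusion.
a = 11: 2^a = 2048 and 167·a = 1837, so 2048 > 1837.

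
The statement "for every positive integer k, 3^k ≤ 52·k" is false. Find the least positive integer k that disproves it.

k = 6

k = 1: 3^k = 3 and 52·k = 52, so 3 ≤ 52.
k = 2: 3^k = 9 and 52·k = 104, so 9 ≤ 104.
k = 3: 3^k = 27 and 52·k = 156, so 27 ≤ 156.
k = 4: 3^k = 81 and 52·k = 208, so 81 ≤ 208.
k = 5: 3^k = 243 and 52·k = 260, so 243 ≤ 260.
k = 6: 3^k = 729 and 52·k = 312, so 729 > 312.
Thus k = 6 disproves the claim, and no smaller k works.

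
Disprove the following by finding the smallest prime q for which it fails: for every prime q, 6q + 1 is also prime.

q = 19

For q = 2, 3, 5, 7, 11, 13, 17 the conclusion holds.
q = 19: 6q + 1 = 115 = 5 × 23, not prime.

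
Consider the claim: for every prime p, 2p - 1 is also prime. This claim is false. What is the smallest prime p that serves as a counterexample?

p = 5

We need the least prime p for which 2p - 1 is not prime.
For p = 2, 3 the conclusion holds.
p = 5: 2p - 1 = 9 = 3 × 3, not prime.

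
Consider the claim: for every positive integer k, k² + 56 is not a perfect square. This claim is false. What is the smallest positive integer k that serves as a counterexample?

A counterexample is any positive integer k such that k² + 56 is a perfect square; we check each in order.
The first 4 eligible values, up to k = 4, all satisfy the conclusion.
k = 5: 5² + 56 = 81 = 9², a perfect square.

k = 5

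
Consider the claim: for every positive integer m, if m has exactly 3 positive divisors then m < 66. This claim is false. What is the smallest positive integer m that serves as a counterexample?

We need the least positive integer m for which m has exactly 3 positive divisors but the claim fails.
For m = 4, 9, 25, 49 the conclusion holds.
m = 121: τ(121) = 3; 121 ≥ 66.
Hence m = 121 is a counterexample.

m = 121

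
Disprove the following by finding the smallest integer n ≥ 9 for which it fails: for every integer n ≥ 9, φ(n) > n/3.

n = 12

For n = 9, 10, 11 the conclusion holds.
n = 12: φ(12) = 4 and 12/3 = 4, so φ(12) ≤ 12/3.
So n = 12 is the smallest counterexample.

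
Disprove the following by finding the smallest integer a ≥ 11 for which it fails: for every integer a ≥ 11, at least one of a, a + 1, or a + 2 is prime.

a = 14

A counterexample is any integer a ≥ 11 such that a, a + 1, a + 2 are all composite; we check each in order.
a = 11: 11 is prime.
a = 12: 13 is prime.
a = 13: 13 is prime.
a = 14: 14 = 2 × 7; 15 = 3 × 5; 16 = 2 × 8 — all composite.
So a = 14 is the smallest counterexample.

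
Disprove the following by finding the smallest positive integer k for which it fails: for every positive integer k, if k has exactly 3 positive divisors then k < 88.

k = 121

We need the least positive integer k for which k has exactly 3 positive divisors but the claim fails.
k = 4: τ(4) = 3; 4 < 88.
k = 9: τ(9) = 3; 9 < 88.
k = 25: τ(25) = 3; 25 < 88.
k = 49: τ(49) = 3; 49 < 88.
k = 121: τ(121) = 3; 121 ≥ 88.
Hence k = 121 is a counterexample.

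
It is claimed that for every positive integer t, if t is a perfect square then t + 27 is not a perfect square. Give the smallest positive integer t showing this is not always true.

t = 9

For t = 1, 4 the conclusion holds.
t = 9: 9 = 3² and 9 + 27 = 36 = 6².
So t = 9 is the smallest counterexample.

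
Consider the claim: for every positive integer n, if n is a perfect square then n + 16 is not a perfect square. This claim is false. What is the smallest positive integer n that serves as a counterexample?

n = 1: 1 + 16 = 17, not a perfect square.
n = 4: 4 + 16 = 20, not a perfect square.
n = 9: 9 = 3² and 9 + 16 = 25 = 5².

n = 9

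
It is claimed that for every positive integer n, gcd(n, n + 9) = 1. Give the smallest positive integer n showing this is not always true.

n = 3

For n = 1, 2 the conclusion holds.
n = 3: gcd(3, 12) = 3.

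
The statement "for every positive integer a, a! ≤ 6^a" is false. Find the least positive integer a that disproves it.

Check each positive integer a in order until a! > 6^a.
For a = 1, 2, 3, 4, …, 11, 12, 13 the conclusion holds.
a = 14: a! = 87178291200 and 6^a = 78364164096, so 87178291200 > 78364164096.

a = 14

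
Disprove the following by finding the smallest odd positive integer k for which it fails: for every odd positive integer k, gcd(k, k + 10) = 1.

k = 5

Check each odd positive integer k in order until gcd(k, k + 10) > 1.
For k = 1, 3 the conclusion holds.
k = 5: gcd(5, 15) = 5.
Hence k = 5 is a counterexample.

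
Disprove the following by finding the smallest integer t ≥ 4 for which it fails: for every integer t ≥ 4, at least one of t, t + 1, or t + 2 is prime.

For t = 4, 5, 6, 7 the conclusion holds.
t = 8: 8 = 2 × 4; 9 = 3 × 3; 10 = 2 × 5 — all composite.
Hence t = 8 is a counterexample.

t = 8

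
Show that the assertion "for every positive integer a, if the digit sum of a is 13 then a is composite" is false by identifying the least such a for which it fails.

Check each positive integer a in order until the digit sum of a is 13 but a is prime.
a = 49: digit sum 13; 49 is composite.
a = 58: digit sum 13; 58 is composite.
a = 67: digit sum 13; 67 is prime, not composite.

a = 67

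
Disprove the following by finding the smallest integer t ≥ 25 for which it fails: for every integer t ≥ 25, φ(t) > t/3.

t = 30

We need the least integer t ≥ 25 for which the claim fails.
For t = 25, 26, 27, 28, 29 the conclusion holds.
t = 30: φ(30) = 8 and 30/3 = 10, so φ(30) ≤ 30/3.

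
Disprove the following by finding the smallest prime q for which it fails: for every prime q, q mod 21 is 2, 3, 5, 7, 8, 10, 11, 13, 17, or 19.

q = 37

A counterexample is any prime q such that the claim fails; we check each in order.
For q = 2, 3, 5, 7, …, 23, 29, 31 the conclusion holds.
q = 37: 37 mod 21 = 16 — not in {2, 3, 5, 7, 8, 10, 11, 13, 17, 19}.
Hence q = 37 is a counterexample.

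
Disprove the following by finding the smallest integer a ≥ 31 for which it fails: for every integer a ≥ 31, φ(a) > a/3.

a = 36

We need the least integer a ≥ 31 for which the claim fails.
For a = 31, 32, 33, 34, 35 the conclusion holds.
a = 36: φ(36) = 12 and 36/3 = 12, so φ(36) ≤ 36/3.
So a = 36 is the smallest counterexample.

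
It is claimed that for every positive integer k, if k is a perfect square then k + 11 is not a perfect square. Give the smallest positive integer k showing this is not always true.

k = 25

A counterexample is any positive integer k such that k is a perfect square but k + 11 is a perfect square; we check each in order.
k = 1: 1 + 11 = 12, not a perfect square.
k = 4: 4 + 11 = 15, not a perfect square.
k = 9: 9 + 11 = 20, not a perfect square.
k = 16: 16 + 11 = 27, not a perfect square.
k = 25: 25 = 5² and 25 + 11 = 36 = 6².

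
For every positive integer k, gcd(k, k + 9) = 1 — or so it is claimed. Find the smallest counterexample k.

k = 3

For k = 1, 2 the conclusion holds.
k = 3: gcd(3, 12) = 3.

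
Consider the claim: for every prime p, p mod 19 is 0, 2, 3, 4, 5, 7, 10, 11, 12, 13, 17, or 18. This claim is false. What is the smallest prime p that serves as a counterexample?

We need the least prime p for which the claim fails.
For p = 2, 3, 5, 7, …, 37, 41, 43 the conclusion holds.
p = 47: 47 mod 19 = 9 — not in {0, 2, 3, 4, 5, 7, 10, 11, 12, 13, 17, 18}.

p = 47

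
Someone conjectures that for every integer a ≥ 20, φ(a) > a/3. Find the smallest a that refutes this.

a = 24

A counterexample is any integer a ≥ 20 such that the claim fails; we check each in order.
The first 4 eligible values, up to a = 23, all satisfy the conclusion.
a = 24: φ(24) = 8 and 24/3 = 8, so φ(24) ≤ 24/3.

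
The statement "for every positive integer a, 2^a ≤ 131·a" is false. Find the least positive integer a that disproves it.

We need the least positive integer a for which 2^a > 131·a.
For a = 1, 2, 3, 4, 5, 6, 7, 8, 9, 10 the conclusion holds.
a = 11: 2^a = 2048 and 131·a = 1441, so 2048 > 1441.
So a = 11 is the smallest counterexample.

a = 11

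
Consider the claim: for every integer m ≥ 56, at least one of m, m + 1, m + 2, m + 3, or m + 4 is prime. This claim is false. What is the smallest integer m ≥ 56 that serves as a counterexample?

We need the least integer m ≥ 56 for which m, m + 1, m + 2, m + 3, m + 4 are all composite.
For m = 56, 57, 58, 59, 60, 61 the conclusion holds.
m = 62: 62 = 2 × 31; 63 = 3 × 21; 64 = 2 × 32; 65 = 5 × 13; 66 = 2 × 33 — all composite.

m = 62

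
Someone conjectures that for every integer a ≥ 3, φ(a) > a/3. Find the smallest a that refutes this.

a = 6

For a = 3, 4, 5 the conclusion holds.
a = 6: φ(6) = 2 and 6/3 = 2, so φ(6) ≤ 6/3.
Thus a = 6 disproves the claim, and no smaller a works.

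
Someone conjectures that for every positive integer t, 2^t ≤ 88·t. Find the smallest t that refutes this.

t = 10

We need the least positive integer t for which 2^t > 88·t.
The first 9 eligible values, up to t = 9, all satisfy the conclusion.
t = 10: 2^t = 1024 and 88·t = 880, so 1024 > 880.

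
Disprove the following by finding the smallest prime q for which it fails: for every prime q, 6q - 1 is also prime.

A counterexample is any prime q such that 6q - 1 is not prime; we check each in order.
For q = 2, 3, 5, 7 the conclusion holds.
q = 11: 6q - 1 = 65 = 5 × 13, not prime.

q = 11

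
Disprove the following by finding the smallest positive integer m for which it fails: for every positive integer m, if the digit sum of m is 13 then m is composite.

A counterexample is any positive integer m such that the digit sum of m is 13 but m is prime; we check each in order.
m = 49: digit sum 13; 49 is composite.
m = 58: digit sum 13; 58 is composite.
m = 67: digit sum 13; 67 is prime, not composite.

m = 67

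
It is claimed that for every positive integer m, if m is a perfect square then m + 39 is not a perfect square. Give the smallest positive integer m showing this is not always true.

m = 25

The first 4 eligible values, up to m = 16, all satisfy the conclusion.
m = 25: 25 = 5² and 25 + 39 = 64 = 8².
Thus m = 25 disproves the claim, and no smaller m works.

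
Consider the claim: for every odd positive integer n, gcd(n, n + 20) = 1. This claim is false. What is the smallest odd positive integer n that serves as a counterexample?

n = 5

We need the least odd positive integer n for which gcd(n, n + 20) > 1.
For n = 1, 3 the conclusion holds.
n = 5: gcd(5, 25) = 5.
Hence n = 5 is a counterexample.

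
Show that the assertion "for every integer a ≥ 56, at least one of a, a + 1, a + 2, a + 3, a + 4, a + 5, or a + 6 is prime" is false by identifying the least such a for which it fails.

A counterexample is any integer a ≥ 56 such that a, a + 1, a + 2, a + 3, a + 4, a + 5, a + 6 are all composite; we check each in order.
The first 34 eligible values, up to a = 89, all satisfy the conclusion.
a = 90: 90 = 2 × 45; 91 = 7 × 13; 92 = 2 × 46; 93 = 3 × 31; 94 = 2 × 47; 95 = 5 × 19; 96 = 2 × 48 — all composite.

a = 90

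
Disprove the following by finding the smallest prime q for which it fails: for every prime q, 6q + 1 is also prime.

q = 2: 6q + 1 = 13, prime.
q = 3: 6q + 1 = 19, prime.
q = 5: 6q + 1 = 31, prime.
q = 7: 6q + 1 = 43, prime.
q = 11: 6q + 1 = 67, prime.
q = 13: 6q + 1 = 79, prime.
q = 17: 6q + 1 = 103, prime.
q = 19: 6q + 1 = 115 = 5 × 23, not prime.
Thus q = 19 disproves the claim, and no smaller q works.

q = 19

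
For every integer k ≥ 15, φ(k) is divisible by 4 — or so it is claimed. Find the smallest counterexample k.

We need the least integer k ≥ 15 for which φ(k) is not divisible by 4.
k = 15: φ(15) = 8; 8 mod 4 = 0.
k = 16: φ(16) = 8; 8 mod 4 = 0.
k = 17: φ(17) = 16; 16 mod 4 = 0.
k = 18: φ(18) = 6; 6 mod 4 = 2.

k = 18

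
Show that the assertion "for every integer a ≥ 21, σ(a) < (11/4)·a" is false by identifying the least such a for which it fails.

We need the least integer a ≥ 21 for which the claim fails.
For a = 21, 22, 23, 24, …, 57, 58, 59 the conclusion holds.
a = 60: σ(60) = 168; 168 ≥ 165.

a = 60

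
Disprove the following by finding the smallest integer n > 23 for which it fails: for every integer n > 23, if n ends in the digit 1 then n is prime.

Check each integer n > 23 in order until n ends in the digit 1 but n is not prime.
n = 31: 31 ends in 1 and is prime.
n = 41: 41 ends in 1 and is prime.
n = 51: 51 ends in 1; 51 = 3 × 17, composite.
So n = 51 is the smallest counterexample.

n = 51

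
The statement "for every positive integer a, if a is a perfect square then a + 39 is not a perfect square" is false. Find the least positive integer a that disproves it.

The first 4 eligible values, up to a = 16, all satisfy the conclusion.
a = 25: 25 = 5² and 25 + 39 = 64 = 8².

a = 25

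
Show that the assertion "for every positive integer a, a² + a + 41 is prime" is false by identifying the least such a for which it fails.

Check each positive integer a in order until a² + a + 41 is not prime.
The first 39 eligible values, up to a = 39, all satisfy the conclusion.
a = 40: a² + a + 41 = 1681 = 41 × 41, composite.

a = 40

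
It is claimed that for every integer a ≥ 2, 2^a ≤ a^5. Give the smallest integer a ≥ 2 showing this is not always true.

a = 23

The first 21 eligible values, up to a = 22, all satisfy the conclusion.
a = 23: 2^a = 8388608 and a^5 = 6436343, so 8388608 > 6436343.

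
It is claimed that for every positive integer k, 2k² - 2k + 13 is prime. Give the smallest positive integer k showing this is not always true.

A counterexample is any positive integer k such that 2k² - 2k + 13 is not prime; we check each in order.
k = 1: 2k² - 2k + 13 = 13, prime.
k = 2: 2k² - 2k + 13 = 17, prime.
k = 3: 2k² - 2k + 13 = 25 = 5 × 5, composite.

k = 3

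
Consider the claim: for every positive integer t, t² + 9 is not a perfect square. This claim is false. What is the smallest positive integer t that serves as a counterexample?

Check each positive integer t in order until t² + 9 is a perfect square.
For t = 1, 2, 3 the conclusion holds.
t = 4: 4² + 9 = 25 = 5², a perfect square.

t = 4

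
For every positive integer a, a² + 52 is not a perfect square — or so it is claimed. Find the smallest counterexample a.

Check each positive integer a in order until a² + 52 is a perfect square.
The first 11 eligible values, up to a = 11, all satisfy the conclusion.
a = 12: 12² + 52 = 196 = 14², a perfect square.
Thus a = 12 disproves the claim, and no smaller a works.

a = 12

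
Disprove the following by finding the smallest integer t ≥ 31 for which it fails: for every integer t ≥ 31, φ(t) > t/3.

We need the least integer t ≥ 31 for which the claim fails.
The first 5 eligible values, up to t = 35, all satisfy the conclusion.
t = 36: φ(36) = 12 and 36/3 = 12, so φ(36) ≤ 36/3.
Hence t = 36 is a counterexample.

t = 36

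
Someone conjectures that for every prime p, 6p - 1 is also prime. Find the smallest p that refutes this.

A counterexample is any prime p such that 6p - 1 is not prime; we check each in order.
p = 2: 6p - 1 = 11, prime.
p = 3: 6p - 1 = 17, prime.
p = 5: 6p - 1 = 29, prime.
p = 7: 6p - 1 = 41, prime.
p = 11: 6p - 1 = 65 = 5 × 13, not prime.

p = 11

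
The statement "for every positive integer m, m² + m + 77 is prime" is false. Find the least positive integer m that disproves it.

m = 6

A counterexample is any positive integer m such that m² + m + 77 is not prime; we check each in order.
m = 1: m² + m + 77 = 79, prime.
m = 2: m² + m + 77 = 83, prime.
m = 3: m² + m + 77 = 89, prime.
m = 4: m² + m + 77 = 97, prime.
m = 5: m² + m + 77 = 107, prime.
m = 6: m² + m + 77 = 119 = 7 × 17, composite.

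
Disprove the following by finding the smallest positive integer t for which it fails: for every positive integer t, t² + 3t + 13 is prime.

A counterexample is any positive integer t such that t² + 3t + 13 is not prime; we check each in order.
t = 1: t² + 3t + 13 = 17, prime.
t = 2: t² + 3t + 13 = 23, prime.
t = 3: t² + 3t + 13 = 31, prime.
t = 4: t² + 3t + 13 = 41, prime.
t = 5: t² + 3t + 13 = 53, prime.
t = 6: t² + 3t + 13 = 67, prime.
t = 7: t² + 3t + 13 = 83, prime.
t = 8: t² + 3t + 13 = 101, prime.
t = 9: t² + 3t + 13 = 121 = 11 × 11, composite.

t = 9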